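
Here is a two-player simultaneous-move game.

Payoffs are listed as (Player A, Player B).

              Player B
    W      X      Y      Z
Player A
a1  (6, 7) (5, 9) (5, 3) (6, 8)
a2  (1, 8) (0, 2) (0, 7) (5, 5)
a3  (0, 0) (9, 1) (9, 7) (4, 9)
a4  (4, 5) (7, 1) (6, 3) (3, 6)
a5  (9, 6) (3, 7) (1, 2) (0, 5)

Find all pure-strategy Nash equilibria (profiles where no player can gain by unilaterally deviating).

(a1, W): Player A can switch to a5 (6 → 9). Not NE.
(a1, X): Player A can switch to a3 (5 → 9). Not NE.
(a1, Y): Player A can switch to a3 (5 → 9). Not NE.
(a1, Z): Player B can switch to X (8 → 9). Not NE.
(a2, W): Player A can switch to a1 (1 → 6). Not NE.
(a2, X): Player A can switch to a1 (0 → 5). Not NE.
(The remaining 14 profiles each have a profitable deviation by the same check.)

There is no pure-strategy Nash equilibrium.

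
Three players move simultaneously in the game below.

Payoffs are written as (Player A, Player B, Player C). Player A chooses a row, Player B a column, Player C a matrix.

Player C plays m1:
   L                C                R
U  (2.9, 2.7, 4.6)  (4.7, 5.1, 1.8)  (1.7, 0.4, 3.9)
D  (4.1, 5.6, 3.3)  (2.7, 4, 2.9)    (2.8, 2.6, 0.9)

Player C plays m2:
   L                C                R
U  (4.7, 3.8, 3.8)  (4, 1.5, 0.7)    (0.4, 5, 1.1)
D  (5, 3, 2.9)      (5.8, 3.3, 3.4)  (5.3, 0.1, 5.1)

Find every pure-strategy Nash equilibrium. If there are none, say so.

The pure Nash equilibria are (U, C, m1); (D, L, m1); (D, C, m2).

Player A against (L, m1): payoffs 2.9, 4.1 → best response D.
Player A against (L, m2): payoffs 4.7, 5 → best response D.
Player A against (C, m1): payoffs 4.7, 2.7 → best response U.
Player A against (C, m2): payoffs 4, 5.8 → best response D.
Player A against (R, m1): payoffs 1.7, 2.8 → best response D.
Player A against (R, m2): payoffs 0.4, 5.3 → best response D.
Player B against (U, m1): payoffs 2.7, 5.1, 0.4 → best response C.
Player B against (U, m2): payoffs 3.8, 1.5, 5 → best response R.
Player B against (D, m1): payoffs 5.6, 4, 2.6 → best response L.
Player B against (D, m2): payoffs 3, 3.3, 0.1 → best response C.
Player C against (U, L): payoffs 4.6, 3.8 → best response m1.
Player C against (U, C): payoffs 1.8, 0.7 → best response m1.
Player C against (U, R): payoffs 3.9, 1.1 → best response m1.
Player C against (D, L): payoffs 3.3, 2.9 → best response m1.
Player C against (D, C): payoffs 2.9, 3.4 → best response m2.
Player C against (D, R): payoffs 0.9, 5.1 → best response m2.
Mutual best responses: (U, C, m1); (D, L, m1); (D, C, m2).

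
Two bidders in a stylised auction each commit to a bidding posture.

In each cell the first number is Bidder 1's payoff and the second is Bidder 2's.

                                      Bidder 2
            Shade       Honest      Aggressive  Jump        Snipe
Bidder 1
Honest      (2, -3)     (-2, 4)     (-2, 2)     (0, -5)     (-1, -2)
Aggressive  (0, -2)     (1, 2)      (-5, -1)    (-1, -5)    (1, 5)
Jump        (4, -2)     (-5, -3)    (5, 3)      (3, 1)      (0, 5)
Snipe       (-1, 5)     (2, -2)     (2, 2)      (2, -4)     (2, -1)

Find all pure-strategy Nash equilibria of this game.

none

Mark each player's best response to every combination of opponents' strategies; a profile where every player is best-responding is a pure Nash equilibrium.
Bidder 1 against Shade: payoffs 2, 0, 4, -1 → best response Jump.
Bidder 1 against Honest: payoffs -2, 1, -5, 2 → best response Snipe.
Bidder 1 against Aggressive: payoffs -2, -5, 5, 2 → best response Jump.
Bidder 1 against Jump: payoffs 0, -1, 3, 2 → best response Jump.
Bidder 1 against Snipe: payoffs -1, 1, 0, 2 → best response Snipe.
Bidder 2 against Honest: payoffs -3, 4, 2, -5, -2 → best response Honest.
Bidder 2 against Aggressive: payoffs -2, 2, -1, -5, 5 → best response Snipe.
Bidder 2 against Jump: payoffs -2, -3, 3, 1, 5 → best response Snipe.
Bidder 2 against Snipe: payoffs 5, -2, 2, -4, -1 → best response Shade.
No profile is a mutual best response for all players.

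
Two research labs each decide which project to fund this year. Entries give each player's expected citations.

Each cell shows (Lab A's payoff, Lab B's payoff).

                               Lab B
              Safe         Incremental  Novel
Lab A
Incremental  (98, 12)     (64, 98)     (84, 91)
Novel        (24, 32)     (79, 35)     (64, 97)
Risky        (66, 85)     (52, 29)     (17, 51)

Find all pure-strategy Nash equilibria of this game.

For each player, find the best response to each opponent profile; mutual best responses are the pure NE.
Lab A against Safe: payoffs 98, 24, 66 → best response Incremental.
Lab A against Incremental: payoffs 64, 79, 52 → best response Novel.
Lab A against Novel: payoffs 84, 64, 17 → best response Incremental.
Lab B against Incremental: payoffs 12, 98, 91 → best response Incremental.
Lab B against Novel: payoffs 32, 35, 97 → best response Novel.
Lab B against Risky: payoffs 85, 29, 51 → best response Safe.
No profile is a mutual best response for all players.

none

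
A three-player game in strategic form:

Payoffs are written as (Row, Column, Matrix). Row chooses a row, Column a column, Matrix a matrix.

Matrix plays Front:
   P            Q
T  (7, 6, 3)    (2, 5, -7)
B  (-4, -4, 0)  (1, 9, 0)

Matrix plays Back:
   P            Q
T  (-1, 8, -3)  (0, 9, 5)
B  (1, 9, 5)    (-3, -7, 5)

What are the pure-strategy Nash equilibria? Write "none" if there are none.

(T, P, Front): Row gets 7, best alternative -4; Column gets 6, best alternative 5; Matrix gets 3, best alternative -3. No profitable deviation — NE.
(T, P, Back): Row can switch to B (-1 → 1). Not NE.
(T, Q, Front): Column can switch to P (5 → 6). Not NE.
(T, Q, Back): Row gets 0, best alternative -3; Column gets 9, best alternative 8; Matrix gets 5, best alternative -7. No profitable deviation — NE.
(B, P, Front): Row can switch to T (-4 → 7). Not NE.
(B, P, Back): Row gets 1, best alternative -1; Column gets 9, best alternative -7; Matrix gets 5, best alternative 0. No profitable deviation — NE.
(B, Q, Front): Row can switch to T (1 → 2). Not NE.
(B, Q, Back): Row can switch to T (-3 → 0). Not NE.

The pure Nash equilibria are (T, P, Front) and (T, Q, Back) and (B, P, Back).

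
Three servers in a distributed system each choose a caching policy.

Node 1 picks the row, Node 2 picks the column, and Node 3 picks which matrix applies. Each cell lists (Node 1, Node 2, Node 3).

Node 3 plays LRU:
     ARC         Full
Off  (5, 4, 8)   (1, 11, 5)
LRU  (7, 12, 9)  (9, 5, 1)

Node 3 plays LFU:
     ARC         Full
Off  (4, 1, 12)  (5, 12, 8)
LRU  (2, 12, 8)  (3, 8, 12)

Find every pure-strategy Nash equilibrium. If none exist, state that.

For each strategy profile, look for a profitable unilateral deviation.
(Off, ARC, LRU): Node 1 can switch to LRU (5 → 7). Not NE.
(Off, ARC, LFU): Node 2 can switch to Full (1 → 12). Not NE.
(Off, Full, LRU): Node 1 can switch to LRU (1 → 9). Not NE.
(Off, Full, LFU): Node 1 gets 5, best alternative 3; Node 2 gets 12, best alternative 1; Node 3 gets 8, best alternative 5. No profitable deviation — NE.
(LRU, ARC, LRU): Node 1 gets 7, best alternative 5; Node 2 gets 12, best alternative 5; Node 3 gets 9, best alternative 8. No profitable deviation — NE.
(LRU, ARC, LFU): Node 1 can switch to Off (2 → 4). Not NE.
(LRU, Full, LRU): Node 2 can switch to ARC (5 → 12). Not NE.
(LRU, Full, LFU): Node 1 can switch to Off (3 → 5). Not NE.

Pure-strategy Nash equilibria: (Off, Full, LFU) and (LRU, ARC, LRU)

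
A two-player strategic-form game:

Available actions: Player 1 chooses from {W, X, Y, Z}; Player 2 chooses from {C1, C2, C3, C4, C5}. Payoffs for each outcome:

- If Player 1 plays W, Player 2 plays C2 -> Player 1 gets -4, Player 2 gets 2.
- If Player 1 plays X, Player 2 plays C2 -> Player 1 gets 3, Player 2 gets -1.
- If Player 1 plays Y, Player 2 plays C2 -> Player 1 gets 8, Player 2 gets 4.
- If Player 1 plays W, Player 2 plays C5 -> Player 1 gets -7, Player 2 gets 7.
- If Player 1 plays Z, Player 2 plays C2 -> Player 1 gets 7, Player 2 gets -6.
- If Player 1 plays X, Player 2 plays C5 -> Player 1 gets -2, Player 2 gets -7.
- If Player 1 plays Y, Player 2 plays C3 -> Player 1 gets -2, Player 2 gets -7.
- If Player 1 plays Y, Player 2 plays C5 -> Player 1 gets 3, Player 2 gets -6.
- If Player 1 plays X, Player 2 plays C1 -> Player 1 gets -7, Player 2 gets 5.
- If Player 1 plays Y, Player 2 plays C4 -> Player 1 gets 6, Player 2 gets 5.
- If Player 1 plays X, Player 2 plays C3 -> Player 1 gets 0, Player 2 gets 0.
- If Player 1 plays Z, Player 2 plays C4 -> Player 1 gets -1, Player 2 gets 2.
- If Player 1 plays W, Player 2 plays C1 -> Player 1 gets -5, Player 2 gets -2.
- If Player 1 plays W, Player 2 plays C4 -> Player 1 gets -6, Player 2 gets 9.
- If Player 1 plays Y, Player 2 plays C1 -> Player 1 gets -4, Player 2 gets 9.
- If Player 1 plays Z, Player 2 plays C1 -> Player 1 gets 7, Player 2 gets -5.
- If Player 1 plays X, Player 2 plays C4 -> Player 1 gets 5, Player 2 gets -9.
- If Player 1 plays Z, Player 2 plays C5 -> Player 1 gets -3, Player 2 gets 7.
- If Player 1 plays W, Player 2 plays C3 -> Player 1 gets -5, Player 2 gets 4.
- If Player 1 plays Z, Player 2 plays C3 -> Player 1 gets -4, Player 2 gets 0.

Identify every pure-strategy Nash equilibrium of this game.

(W, C1): Player 1 can switch to Y (-5 → -4). Not NE.
(W, C2): Player 1 can switch to X (-4 → 3). Not NE.
(W, C3): Player 1 can switch to X (-5 → 0). Not NE.
(W, C4): Player 1 can switch to X (-6 → 5). Not NE.
(W, C5): Player 1 can switch to X (-7 → -2). Not NE.
(X, C1): Player 1 can switch to W (-7 → -5). Not NE.
(The remaining 14 profiles each have a profitable deviation by the same check.)

There is no pure-strategy Nash equilibrium.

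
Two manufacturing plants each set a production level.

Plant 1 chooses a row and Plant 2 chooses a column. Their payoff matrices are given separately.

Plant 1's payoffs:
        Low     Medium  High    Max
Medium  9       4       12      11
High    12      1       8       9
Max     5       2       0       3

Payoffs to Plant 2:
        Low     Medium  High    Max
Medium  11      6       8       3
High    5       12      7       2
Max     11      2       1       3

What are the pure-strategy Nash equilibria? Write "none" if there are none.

Check each profile: it is a Nash equilibrium iff no player can strictly gain by switching unilaterally.
(Medium, Low): Plant 1 can switch to High (9 → 12). Not NE.
(Medium, Medium): Plant 2 can switch to Low (6 → 11). Not NE.
(Medium, High): Plant 2 can switch to Low (8 → 11). Not NE.
(Medium, Max): Plant 2 can switch to Low (3 → 11). Not NE.
(High, Low): Plant 2 can switch to Medium (5 → 12). Not NE.
(High, Medium): Plant 1 can switch to Medium (1 → 4). Not NE.
(The remaining 6 profiles each have a profitable deviation by the same check.)

This game has no pure Nash equilibrium.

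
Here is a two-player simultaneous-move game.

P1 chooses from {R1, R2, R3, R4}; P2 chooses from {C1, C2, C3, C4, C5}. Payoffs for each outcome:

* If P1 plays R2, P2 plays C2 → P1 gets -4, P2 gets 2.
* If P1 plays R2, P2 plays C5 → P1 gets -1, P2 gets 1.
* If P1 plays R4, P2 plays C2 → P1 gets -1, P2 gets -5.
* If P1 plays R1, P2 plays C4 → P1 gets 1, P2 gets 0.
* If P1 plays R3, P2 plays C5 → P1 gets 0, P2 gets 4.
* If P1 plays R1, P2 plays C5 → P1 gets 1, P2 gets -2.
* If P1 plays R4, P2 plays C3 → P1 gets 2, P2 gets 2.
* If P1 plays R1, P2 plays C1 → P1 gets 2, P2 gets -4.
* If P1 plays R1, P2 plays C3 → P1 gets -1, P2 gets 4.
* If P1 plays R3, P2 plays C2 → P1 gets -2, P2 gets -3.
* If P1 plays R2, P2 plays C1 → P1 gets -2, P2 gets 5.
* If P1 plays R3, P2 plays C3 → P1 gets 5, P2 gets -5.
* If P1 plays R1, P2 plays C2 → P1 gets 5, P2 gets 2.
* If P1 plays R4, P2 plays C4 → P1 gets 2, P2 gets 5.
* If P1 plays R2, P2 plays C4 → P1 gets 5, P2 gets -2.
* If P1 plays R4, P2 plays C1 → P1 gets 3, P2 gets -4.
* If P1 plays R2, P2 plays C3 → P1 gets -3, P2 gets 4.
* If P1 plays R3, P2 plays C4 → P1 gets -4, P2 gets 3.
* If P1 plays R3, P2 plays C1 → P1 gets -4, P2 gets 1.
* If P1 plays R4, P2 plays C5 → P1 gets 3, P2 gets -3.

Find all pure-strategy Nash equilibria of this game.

No pure-strategy Nash equilibrium.

For each strategy profile, look for a profitable unilateral deviation.
(R1, C1): P1 can switch to R4 (2 → 3). Not NE.
(R1, C2): P2 can switch to C3 (2 → 4). Not NE.
(R1, C3): P1 can switch to R3 (-1 → 5). Not NE.
(R1, C4): P1 can switch to R2 (1 → 5). Not NE.
(R1, C5): P1 can switch to R4 (1 → 3). Not NE.
(R2, C1): P1 can switch to R1 (-2 → 2). Not NE.
(R2, C2): P1 can switch to R1 (-4 → 5). Not NE.
(R2, C3): P1 can switch to R1 (-3 → -1). Not NE.
(R2, C4): P2 can switch to C1 (-2 → 5). Not NE.
(R2, C5): P1 can switch to R1 (-1 → 1). Not NE.
(The remaining 10 profiles each have a profitable deviation by the same check.)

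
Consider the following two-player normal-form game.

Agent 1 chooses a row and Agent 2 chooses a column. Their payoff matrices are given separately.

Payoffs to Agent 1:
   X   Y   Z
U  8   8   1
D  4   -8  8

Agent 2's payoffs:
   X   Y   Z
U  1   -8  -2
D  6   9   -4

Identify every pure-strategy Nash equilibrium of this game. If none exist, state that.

(U, X): Agent 1 gets 8, best alternative 4; Agent 2 gets 1, best alternative -2. No profitable deviation — NE.
(U, Y): Agent 2 can switch to X (-8 → 1). Not NE.
(U, Z): Agent 1 can switch to D (1 → 8). Not NE.
(D, X): Agent 1 can switch to U (4 → 8). Not NE.
(D, Y): Agent 1 can switch to U (-8 → 8). Not NE.
(D, Z): Agent 2 can switch to X (-4 → 6). Not NE.

The unique pure-strategy Nash equilibrium is (U, X).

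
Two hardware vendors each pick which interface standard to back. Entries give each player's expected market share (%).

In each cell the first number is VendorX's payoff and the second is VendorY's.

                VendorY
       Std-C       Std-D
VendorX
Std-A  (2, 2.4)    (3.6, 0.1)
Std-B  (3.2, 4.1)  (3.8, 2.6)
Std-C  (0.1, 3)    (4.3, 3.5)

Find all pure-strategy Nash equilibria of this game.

The pure Nash equilibria are (Std-B, Std-C); (Std-C, Std-D).

(Std-A, Std-C): VendorX can switch to Std-B (2 → 3.2). Not NE.
(Std-A, Std-D): VendorX can switch to Std-B (3.6 → 3.8). Not NE.
(Std-B, Std-C): VendorX gets 3.2, best alternative 2; VendorY gets 4.1, best alternative 2.6. No profitable deviation — NE.
(Std-B, Std-D): VendorX can switch to Std-C (3.8 → 4.3). Not NE.
(Std-C, Std-C): VendorX can switch to Std-A (0.1 → 2). Not NE.
(Std-C, Std-D): VendorX gets 4.3, best alternative 3.8; VendorY gets 3.5, best alternative 3. No profitable deviation — NE.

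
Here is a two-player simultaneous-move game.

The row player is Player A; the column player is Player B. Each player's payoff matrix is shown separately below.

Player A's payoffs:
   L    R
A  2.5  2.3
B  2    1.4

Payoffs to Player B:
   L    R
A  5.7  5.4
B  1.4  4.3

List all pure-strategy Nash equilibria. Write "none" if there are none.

The unique pure-strategy Nash equilibrium is (A, L).

For each player, find the best response to each opponent profile; mutual best responses are the pure NE.
Player A against L: payoffs 2.5, 2 → best response A.
Player A against R: payoffs 2.3, 1.4 → best response A.
Player B against A: payoffs 5.7, 5.4 → best response L.
Player B against B: payoffs 1.4, 4.3 → best response R.
Mutual best responses: (A, L).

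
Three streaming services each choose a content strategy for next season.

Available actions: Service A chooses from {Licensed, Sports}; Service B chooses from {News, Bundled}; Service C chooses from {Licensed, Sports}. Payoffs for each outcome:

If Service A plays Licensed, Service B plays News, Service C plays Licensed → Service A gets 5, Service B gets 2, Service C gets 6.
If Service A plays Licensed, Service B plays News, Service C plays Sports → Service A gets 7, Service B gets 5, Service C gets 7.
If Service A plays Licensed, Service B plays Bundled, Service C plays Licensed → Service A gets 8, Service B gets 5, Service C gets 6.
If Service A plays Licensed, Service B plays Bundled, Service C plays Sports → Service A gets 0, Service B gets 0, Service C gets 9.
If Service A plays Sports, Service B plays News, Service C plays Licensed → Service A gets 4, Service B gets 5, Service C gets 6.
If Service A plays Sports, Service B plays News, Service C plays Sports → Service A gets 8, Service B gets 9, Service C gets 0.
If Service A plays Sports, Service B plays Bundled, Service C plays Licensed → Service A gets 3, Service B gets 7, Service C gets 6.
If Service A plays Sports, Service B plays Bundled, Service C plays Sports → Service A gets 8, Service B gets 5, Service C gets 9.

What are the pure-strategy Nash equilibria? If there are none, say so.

Service A against (News, Licensed): payoffs 5, 4 → best response Licensed.
Service A against (News, Sports): payoffs 7, 8 → best response Sports.
Service A against (Bundled, Licensed): payoffs 8, 3 → best response Licensed.
Service A against (Bundled, Sports): payoffs 0, 8 → best response Sports.
Service B against (Licensed, Licensed): payoffs 2, 5 → best response Bundled.
Service B against (Licensed, Sports): payoffs 5, 0 → best response News.
Service B against (Sports, Licensed): payoffs 5, 7 → best response Bundled.
Service B against (Sports, Sports): payoffs 9, 5 → best response News.
Service C against (Licensed, News): payoffs 6, 7 → best response Sports.
Service C against (Licensed, Bundled): payoffs 6, 9 → best response Sports.
Service C against (Sports, News): payoffs 6, 0 → best response Licensed.
Service C against (Sports, Bundled): payoffs 6, 9 → best response Sports.
No profile is a mutual best response for all players.

This game has no pure Nash equilibrium.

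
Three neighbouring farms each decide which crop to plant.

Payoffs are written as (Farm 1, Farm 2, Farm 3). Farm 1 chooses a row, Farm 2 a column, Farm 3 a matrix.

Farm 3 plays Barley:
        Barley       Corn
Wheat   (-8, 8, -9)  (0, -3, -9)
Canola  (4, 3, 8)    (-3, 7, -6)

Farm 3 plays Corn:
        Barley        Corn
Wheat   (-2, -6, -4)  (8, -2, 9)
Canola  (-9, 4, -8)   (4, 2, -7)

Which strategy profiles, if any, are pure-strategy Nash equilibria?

(Wheat, Corn, Corn)

For each strategy profile, look for a profitable unilateral deviation.
(Wheat, Barley, Barley): Farm 1 can switch to Canola (-8 → 4). Not NE.
(Wheat, Barley, Corn): Farm 2 can switch to Corn (-6 → -2). Not NE.
(Wheat, Corn, Barley): Farm 2 can switch to Barley (-3 → 8). Not NE.
(Wheat, Corn, Corn): Farm 1 gets 8, best alternative 4; Farm 2 gets -2, best alternative -6; Farm 3 gets 9, best alternative -9. No profitable deviation — NE.
(Canola, Barley, Barley): Farm 2 can switch to Corn (3 → 7). Not NE.
(Canola, Barley, Corn): Farm 1 can switch to Wheat (-9 → -2). Not NE.
(Canola, Corn, Barley): Farm 1 can switch to Wheat (-3 → 0). Not NE.
(Canola, Corn, Corn): Farm 1 can switch to Wheat (4 → 8). Not NE.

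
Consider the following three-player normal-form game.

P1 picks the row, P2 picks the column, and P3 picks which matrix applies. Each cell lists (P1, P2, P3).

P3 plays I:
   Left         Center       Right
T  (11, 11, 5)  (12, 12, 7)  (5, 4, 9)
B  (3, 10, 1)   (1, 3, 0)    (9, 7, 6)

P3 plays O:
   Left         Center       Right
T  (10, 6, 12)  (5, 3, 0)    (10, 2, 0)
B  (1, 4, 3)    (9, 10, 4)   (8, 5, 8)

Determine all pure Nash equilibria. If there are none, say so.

(T, Left, O) and (T, Center, I) and (B, Center, O)

(T, Left, I): P2 can switch to Center (11 → 12). Not NE.
(T, Left, O): P1 gets 10, best alternative 1; P2 gets 6, best alternative 3; P3 gets 12, best alternative 5. No profitable deviation — NE.
(T, Center, I): P1 gets 12, best alternative 1; P2 gets 12, best alternative 11; P3 gets 7, best alternative 0. No profitable deviation — NE.
(T, Center, O): P1 can switch to B (5 → 9). Not NE.
(T, Right, I): P1 can switch to B (5 → 9). Not NE.
(T, Right, O): P2 can switch to Left (2 → 6). Not NE.
(B, Left, I): P1 can switch to T (3 → 11). Not NE.
(B, Left, O): P1 can switch to T (1 → 10). Not NE.
(B, Center, I): P1 can switch to T (1 → 12). Not NE.
(B, Center, O): P1 gets 9, best alternative 5; P2 gets 10, best alternative 5; P3 gets 4, best alternative 0. No profitable deviation — NE.
(B, Right, I): P2 can switch to Left (7 → 10). Not NE.
(B, Right, O): P1 can switch to T (8 → 10). Not NE.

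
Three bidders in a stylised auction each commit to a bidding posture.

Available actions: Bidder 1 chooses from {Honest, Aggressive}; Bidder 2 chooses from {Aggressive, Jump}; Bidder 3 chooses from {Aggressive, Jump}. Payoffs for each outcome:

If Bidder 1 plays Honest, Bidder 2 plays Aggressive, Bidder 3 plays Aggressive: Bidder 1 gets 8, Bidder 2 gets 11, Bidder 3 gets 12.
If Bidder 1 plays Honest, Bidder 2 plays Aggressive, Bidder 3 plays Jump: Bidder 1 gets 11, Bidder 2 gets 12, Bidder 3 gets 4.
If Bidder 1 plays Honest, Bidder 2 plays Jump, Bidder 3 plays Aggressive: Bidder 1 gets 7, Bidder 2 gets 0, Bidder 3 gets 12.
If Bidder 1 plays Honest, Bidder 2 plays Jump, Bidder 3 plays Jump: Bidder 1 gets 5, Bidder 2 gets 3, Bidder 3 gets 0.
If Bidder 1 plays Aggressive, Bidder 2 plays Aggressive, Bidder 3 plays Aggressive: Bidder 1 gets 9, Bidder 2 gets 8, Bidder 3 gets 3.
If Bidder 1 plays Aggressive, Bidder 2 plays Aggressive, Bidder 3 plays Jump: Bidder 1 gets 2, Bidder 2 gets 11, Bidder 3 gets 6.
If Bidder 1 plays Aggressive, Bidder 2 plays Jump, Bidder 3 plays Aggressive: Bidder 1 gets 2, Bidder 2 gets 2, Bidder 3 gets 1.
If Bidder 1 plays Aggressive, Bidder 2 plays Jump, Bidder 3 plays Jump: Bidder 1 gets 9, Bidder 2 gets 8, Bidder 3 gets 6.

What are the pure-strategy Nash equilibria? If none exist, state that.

(Honest, Aggressive, Aggressive): Bidder 1 can switch to Aggressive (8 → 9). Not NE.
(Honest, Aggressive, Jump): Bidder 3 can switch to Aggressive (4 → 12). Not NE.
(Honest, Jump, Aggressive): Bidder 2 can switch to Aggressive (0 → 11). Not NE.
(Honest, Jump, Jump): Bidder 1 can switch to Aggressive (5 → 9). Not NE.
(Aggressive, Aggressive, Aggressive): Bidder 3 can switch to Jump (3 → 6). Not NE.
(Aggressive, Aggressive, Jump): Bidder 1 can switch to Honest (2 → 11). Not NE.
(Aggressive, Jump, Aggressive): Bidder 1 can switch to Honest (2 → 7). Not NE.
(Aggressive, Jump, Jump): Bidder 2 can switch to Aggressive (8 → 11). Not NE.

This game has no pure Nash equilibrium.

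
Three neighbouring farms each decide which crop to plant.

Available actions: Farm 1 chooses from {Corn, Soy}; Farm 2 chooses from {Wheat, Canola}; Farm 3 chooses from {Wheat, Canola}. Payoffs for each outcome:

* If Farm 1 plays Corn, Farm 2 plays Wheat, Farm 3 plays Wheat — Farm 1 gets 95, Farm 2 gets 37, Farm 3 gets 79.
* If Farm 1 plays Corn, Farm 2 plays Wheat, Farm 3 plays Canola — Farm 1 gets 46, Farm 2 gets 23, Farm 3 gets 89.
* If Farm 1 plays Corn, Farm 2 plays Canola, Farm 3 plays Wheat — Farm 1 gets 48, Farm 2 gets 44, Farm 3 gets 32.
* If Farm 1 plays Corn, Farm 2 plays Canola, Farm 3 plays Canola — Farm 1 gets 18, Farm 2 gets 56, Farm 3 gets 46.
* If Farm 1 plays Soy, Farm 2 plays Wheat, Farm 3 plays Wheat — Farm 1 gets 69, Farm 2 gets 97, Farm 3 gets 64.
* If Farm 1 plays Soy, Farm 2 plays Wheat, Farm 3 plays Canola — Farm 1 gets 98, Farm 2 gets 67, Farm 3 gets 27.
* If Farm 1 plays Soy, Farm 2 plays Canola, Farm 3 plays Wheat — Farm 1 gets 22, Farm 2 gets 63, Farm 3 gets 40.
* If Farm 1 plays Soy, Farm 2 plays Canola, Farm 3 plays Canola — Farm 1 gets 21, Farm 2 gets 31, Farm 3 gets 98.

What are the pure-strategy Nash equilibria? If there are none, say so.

There is no pure-strategy Nash equilibrium.

(Corn, Wheat, Wheat): Farm 2 can switch to Canola (37 → 44). Not NE.
(Corn, Wheat, Canola): Farm 1 can switch to Soy (46 → 98). Not NE.
(Corn, Canola, Wheat): Farm 3 can switch to Canola (32 → 46). Not NE.
(Corn, Canola, Canola): Farm 1 can switch to Soy (18 → 21). Not NE.
(Soy, Wheat, Wheat): Farm 1 can switch to Corn (69 → 95). Not NE.
(Soy, Wheat, Canola): Farm 3 can switch to Wheat (27 → 64). Not NE.
(The remaining 2 profiles each have a profitable deviation by the same check.)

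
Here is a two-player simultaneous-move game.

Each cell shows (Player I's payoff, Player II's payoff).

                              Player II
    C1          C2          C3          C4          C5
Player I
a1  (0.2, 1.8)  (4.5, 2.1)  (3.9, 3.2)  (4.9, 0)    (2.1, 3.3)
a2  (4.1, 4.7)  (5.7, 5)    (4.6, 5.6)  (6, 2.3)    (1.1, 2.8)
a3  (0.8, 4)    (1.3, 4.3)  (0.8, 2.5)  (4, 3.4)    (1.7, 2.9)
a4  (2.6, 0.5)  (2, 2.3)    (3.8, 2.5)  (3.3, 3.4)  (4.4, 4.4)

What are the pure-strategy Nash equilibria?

(a2, C3); (a4, C5)

Player I against C1: payoffs 0.2, 4.1, 0.8, 2.6 → best response a2.
Player I against C2: payoffs 4.5, 5.7, 1.3, 2 → best response a2.
Player I against C3: payoffs 3.9, 4.6, 0.8, 3.8 → best response a2.
Player I against C4: payoffs 4.9, 6, 4, 3.3 → best response a2.
Player I against C5: payoffs 2.1, 1.1, 1.7, 4.4 → best response a4.
Player II against a1: payoffs 1.8, 2.1, 3.2, 0, 3.3 → best response C5.
Player II against a2: payoffs 4.7, 5, 5.6, 2.3, 2.8 → best response C3.
Player II against a3: payoffs 4, 4.3, 2.5, 3.4, 2.9 → best response C2.
Player II against a4: payoffs 0.5, 2.3, 2.5, 3.4, 4.4 → best response C5.
Mutual best responses: (a2, C3); (a4, C5).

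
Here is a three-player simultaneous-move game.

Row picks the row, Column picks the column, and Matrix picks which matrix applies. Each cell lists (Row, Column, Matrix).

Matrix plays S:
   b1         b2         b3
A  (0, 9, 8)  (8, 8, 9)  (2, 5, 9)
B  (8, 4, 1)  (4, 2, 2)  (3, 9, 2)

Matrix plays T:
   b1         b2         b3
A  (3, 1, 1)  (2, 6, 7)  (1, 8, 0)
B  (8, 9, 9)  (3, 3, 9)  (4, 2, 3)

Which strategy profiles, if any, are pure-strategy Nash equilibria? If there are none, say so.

Row against (b1, S): payoffs 0, 8 → best response B.
Row against (b1, T): payoffs 3, 8 → best response B.
Row against (b2, S): payoffs 8, 4 → best response A.
Row against (b2, T): payoffs 2, 3 → best response B.
Row against (b3, S): payoffs 2, 3 → best response B.
Row against (b3, T): payoffs 1, 4 → best response B.
Column against (A, S): payoffs 9, 8, 5 → best response b1.
Column against (A, T): payoffs 1, 6, 8 → best response b3.
Column against (B, S): payoffs 4, 2, 9 → best response b3.
Column against (B, T): payoffs 9, 3, 2 → best response b1.
Matrix against (A, b1): payoffs 8, 1 → best response S.
Matrix against (A, b2): payoffs 9, 7 → best response S.
Matrix against (A, b3): payoffs 9, 0 → best response S.
Matrix against (B, b1): payoffs 1, 9 → best response T.
Matrix against (B, b2): payoffs 2, 9 → best response T.
Matrix against (B, b3): payoffs 2, 3 → best response T.
Mutual best responses: (B, b1, T).

The unique pure-strategy Nash equilibrium is (B, b1, T).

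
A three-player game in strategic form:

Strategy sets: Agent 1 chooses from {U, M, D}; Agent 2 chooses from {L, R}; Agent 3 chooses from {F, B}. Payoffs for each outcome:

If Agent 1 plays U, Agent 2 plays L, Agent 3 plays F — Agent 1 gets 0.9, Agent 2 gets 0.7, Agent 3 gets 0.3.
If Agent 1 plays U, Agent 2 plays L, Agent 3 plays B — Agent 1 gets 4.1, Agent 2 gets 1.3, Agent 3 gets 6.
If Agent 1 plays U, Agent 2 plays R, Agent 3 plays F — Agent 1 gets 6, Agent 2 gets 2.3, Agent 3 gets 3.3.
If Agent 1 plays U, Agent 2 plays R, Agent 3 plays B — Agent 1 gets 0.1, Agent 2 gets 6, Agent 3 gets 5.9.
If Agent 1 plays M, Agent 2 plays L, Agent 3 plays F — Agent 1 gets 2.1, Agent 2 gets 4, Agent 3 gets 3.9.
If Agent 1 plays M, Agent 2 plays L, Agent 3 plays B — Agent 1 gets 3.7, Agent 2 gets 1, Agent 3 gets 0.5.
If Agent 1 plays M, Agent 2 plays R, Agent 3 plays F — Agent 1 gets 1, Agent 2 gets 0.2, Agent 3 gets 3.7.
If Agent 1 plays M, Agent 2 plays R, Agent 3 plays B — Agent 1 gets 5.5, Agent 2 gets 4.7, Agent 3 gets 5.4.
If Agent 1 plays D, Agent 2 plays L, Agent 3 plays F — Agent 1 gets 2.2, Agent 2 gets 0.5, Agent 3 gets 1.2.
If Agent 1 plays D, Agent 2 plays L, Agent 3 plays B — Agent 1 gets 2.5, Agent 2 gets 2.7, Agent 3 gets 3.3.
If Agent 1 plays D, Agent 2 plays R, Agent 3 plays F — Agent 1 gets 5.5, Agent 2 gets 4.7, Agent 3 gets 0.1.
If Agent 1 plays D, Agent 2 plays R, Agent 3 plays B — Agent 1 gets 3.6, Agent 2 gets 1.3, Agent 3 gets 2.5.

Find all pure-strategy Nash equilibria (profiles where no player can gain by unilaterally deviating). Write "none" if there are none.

Agent 1 against (L, F): payoffs 0.9, 2.1, 2.2 → best response D.
Agent 1 against (L, B): payoffs 4.1, 3.7, 2.5 → best response U.
Agent 1 against (R, F): payoffs 6, 1, 5.5 → best response U.
Agent 1 against (R, B): payoffs 0.1, 5.5, 3.6 → best response M.
Agent 2 against (U, F): payoffs 0.7, 2.3 → best response R.
Agent 2 against (U, B): payoffs 1.3, 6 → best response R.
Agent 2 against (M, F): payoffs 4, 0.2 → best response L.
Agent 2 against (M, B): payoffs 1, 4.7 → best response R.
Agent 2 against (D, F): payoffs 0.5, 4.7 → best response R.
Agent 2 against (D, B): payoffs 2.7, 1.3 → best response L.
Agent 3 against (U, L): payoffs 0.3, 6 → best response B.
Agent 3 against (U, R): payoffs 3.3, 5.9 → best response B.
Agent 3 against (M, L): payoffs 3.9, 0.5 → best response F.
Agent 3 against (M, R): payoffs 3.7, 5.4 → best response B.
Agent 3 against (D, L): payoffs 1.2, 3.3 → best response B.
Agent 3 against (D, R): payoffs 0.1, 2.5 → best response B.
Mutual best responses: (M, R, B).

Pure NE: (M, R, B)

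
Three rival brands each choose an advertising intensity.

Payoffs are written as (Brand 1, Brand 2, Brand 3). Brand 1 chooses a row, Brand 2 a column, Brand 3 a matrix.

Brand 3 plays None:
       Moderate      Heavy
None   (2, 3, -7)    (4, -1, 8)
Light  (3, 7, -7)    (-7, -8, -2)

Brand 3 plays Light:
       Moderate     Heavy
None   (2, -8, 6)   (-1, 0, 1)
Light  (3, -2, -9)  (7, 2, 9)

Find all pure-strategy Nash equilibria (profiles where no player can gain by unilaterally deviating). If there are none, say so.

(Light, Moderate, None), (Light, Heavy, Light)

For each strategy profile, look for a profitable unilateral deviation.
(None, Moderate, None): Brand 1 can switch to Light (2 → 3). Not NE.
(None, Moderate, Light): Brand 1 can switch to Light (2 → 3). Not NE.
(None, Heavy, None): Brand 2 can switch to Moderate (-1 → 3). Not NE.
(None, Heavy, Light): Brand 1 can switch to Light (-1 → 7). Not NE.
(Light, Moderate, None): Brand 1 gets 3, best alternative 2; Brand 2 gets 7, best alternative -8; Brand 3 gets -7, best alternative -9. No profitable deviation — NE.
(Light, Moderate, Light): Brand 2 can switch to Heavy (-2 → 2). Not NE.
(Light, Heavy, None): Brand 1 can switch to None (-7 → 4). Not NE.
(Light, Heavy, Light): Brand 1 gets 7, best alternative -1; Brand 2 gets 2, best alternative -2; Brand 3 gets 9, best alternative -2. No profitable deviation — NE.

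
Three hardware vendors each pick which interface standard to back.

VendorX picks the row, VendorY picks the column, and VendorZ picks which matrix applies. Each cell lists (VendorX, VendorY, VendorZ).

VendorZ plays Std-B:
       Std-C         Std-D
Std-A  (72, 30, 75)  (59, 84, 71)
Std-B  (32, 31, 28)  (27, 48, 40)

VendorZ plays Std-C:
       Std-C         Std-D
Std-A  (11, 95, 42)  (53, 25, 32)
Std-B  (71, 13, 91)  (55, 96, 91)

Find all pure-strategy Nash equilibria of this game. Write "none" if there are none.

(Std-A, Std-D, Std-B); (Std-B, Std-D, Std-C)

Mark each player's best response to every combination of opponents' strategies; a profile where every player is best-responding is a pure Nash equilibrium.
VendorX against (Std-C, Std-B): payoffs 72, 32 → best response Std-A.
VendorX against (Std-C, Std-C): payoffs 11, 71 → best response Std-B.
VendorX against (Std-D, Std-B): payoffs 59, 27 → best response Std-A.
VendorX against (Std-D, Std-C): payoffs 53, 55 → best response Std-B.
VendorY against (Std-A, Std-B): payoffs 30, 84 → best response Std-D.
VendorY against (Std-A, Std-C): payoffs 95, 25 → best response Std-C.
VendorY against (Std-B, Std-B): payoffs 31, 48 → best response Std-D.
VendorY against (Std-B, Std-C): payoffs 13, 96 → best response Std-D.
VendorZ against (Std-A, Std-C): payoffs 75, 42 → best response Std-B.
VendorZ against (Std-A, Std-D): payoffs 71, 32 → best response Std-B.
VendorZ against (Std-B, Std-C): payoffs 28, 91 → best response Std-C.
VendorZ against (Std-B, Std-D): payoffs 40, 91 → best response Std-C.
Mutual best responses: (Std-A, Std-D, Std-B); (Std-B, Std-D, Std-C).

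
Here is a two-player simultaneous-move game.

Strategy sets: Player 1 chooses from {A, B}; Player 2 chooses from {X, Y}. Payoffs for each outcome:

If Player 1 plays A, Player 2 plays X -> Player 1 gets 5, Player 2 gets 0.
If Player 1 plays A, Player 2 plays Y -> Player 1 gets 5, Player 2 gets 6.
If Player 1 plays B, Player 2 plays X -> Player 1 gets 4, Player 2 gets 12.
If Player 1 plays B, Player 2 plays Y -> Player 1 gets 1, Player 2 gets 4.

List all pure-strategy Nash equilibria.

The unique pure-strategy Nash equilibrium is (A, Y).

For each strategy profile, look for a profitable unilateral deviation.
(A, X): Player 2 can switch to Y (0 → 6). Not NE.
(A, Y): Player 1 gets 5, best alternative 1; Player 2 gets 6, best alternative 0. No profitable deviation — NE.
(B, X): Player 1 can switch to A (4 → 5). Not NE.
(B, Y): Player 1 can switch to A (1 → 5). Not NE.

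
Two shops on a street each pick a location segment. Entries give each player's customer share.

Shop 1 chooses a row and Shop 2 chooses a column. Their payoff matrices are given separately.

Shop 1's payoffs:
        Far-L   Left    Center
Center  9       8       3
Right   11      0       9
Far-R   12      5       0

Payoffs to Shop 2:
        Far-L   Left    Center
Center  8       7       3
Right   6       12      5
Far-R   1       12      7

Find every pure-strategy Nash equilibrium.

none

Shop 1 against Far-L: payoffs 9, 11, 12 → best response Far-R.
Shop 1 against Left: payoffs 8, 0, 5 → best response Center.
Shop 1 against Center: payoffs 3, 9, 0 → best response Right.
Shop 2 against Center: payoffs 8, 7, 3 → best response Far-L.
Shop 2 against Right: payoffs 6, 12, 5 → best response Left.
Shop 2 against Far-R: payoffs 1, 12, 7 → best response Left.
No profile is a mutual best response for all players.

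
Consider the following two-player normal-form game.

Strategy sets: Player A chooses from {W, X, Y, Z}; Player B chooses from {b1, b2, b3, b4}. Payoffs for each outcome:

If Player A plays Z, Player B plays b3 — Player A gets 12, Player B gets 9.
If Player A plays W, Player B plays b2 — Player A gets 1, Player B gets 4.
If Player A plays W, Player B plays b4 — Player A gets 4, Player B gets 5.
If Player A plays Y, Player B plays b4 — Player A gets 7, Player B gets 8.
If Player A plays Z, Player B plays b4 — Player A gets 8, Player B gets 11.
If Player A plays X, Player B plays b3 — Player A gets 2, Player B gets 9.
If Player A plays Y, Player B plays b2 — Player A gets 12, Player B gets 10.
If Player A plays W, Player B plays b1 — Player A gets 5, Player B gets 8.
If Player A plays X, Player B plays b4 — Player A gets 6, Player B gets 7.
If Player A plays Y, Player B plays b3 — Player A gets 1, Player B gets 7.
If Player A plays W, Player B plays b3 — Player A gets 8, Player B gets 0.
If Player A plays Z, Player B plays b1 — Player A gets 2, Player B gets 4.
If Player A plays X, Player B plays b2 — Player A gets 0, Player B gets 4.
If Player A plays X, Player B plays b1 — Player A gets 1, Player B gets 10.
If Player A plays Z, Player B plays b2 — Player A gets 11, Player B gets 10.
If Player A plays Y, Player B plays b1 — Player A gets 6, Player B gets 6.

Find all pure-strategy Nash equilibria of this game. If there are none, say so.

(Y, b2); (Z, b4)

Player A against b1: payoffs 5, 1, 6, 2 → best response Y.
Player A against b2: payoffs 1, 0, 12, 11 → best response Y.
Player A against b3: payoffs 8, 2, 1, 12 → best response Z.
Player A against b4: payoffs 4, 6, 7, 8 → best response Z.
Player B against W: payoffs 8, 4, 0, 5 → best response b1.
Player B against X: payoffs 10, 4, 9, 7 → best response b1.
Player B against Y: payoffs 6, 10, 7, 8 → best response b2.
Player B against Z: payoffs 4, 10, 9, 11 → best response b4.
Mutual best responses: (Y, b2); (Z, b4).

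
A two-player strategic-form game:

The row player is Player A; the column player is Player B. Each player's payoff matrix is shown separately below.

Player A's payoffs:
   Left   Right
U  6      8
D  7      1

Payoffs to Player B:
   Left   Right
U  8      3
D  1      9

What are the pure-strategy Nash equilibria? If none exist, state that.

There is no pure-strategy Nash equilibrium.

(U, Left): Player A can switch to D (6 → 7). Not NE.
(U, Right): Player B can switch to Left (3 → 8). Not NE.
(D, Left): Player B can switch to Right (1 → 9). Not NE.
(D, Right): Player A can switch to U (1 → 8). Not NE.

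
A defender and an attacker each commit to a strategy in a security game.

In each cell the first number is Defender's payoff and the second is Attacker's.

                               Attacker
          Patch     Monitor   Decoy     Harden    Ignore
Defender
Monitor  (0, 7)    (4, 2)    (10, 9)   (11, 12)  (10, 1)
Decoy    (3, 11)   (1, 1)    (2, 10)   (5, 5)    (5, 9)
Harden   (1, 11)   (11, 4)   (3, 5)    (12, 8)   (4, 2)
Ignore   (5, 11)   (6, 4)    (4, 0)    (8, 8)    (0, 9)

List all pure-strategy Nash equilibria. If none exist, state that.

(Ignore, Patch)

For each strategy profile, look for a profitable unilateral deviation.
(Monitor, Patch): Defender can switch to Decoy (0 → 3). Not NE.
(Monitor, Monitor): Defender can switch to Harden (4 → 11). Not NE.
(Monitor, Decoy): Attacker can switch to Harden (9 → 12). Not NE.
(Monitor, Harden): Defender can switch to Harden (11 → 12). Not NE.
(Monitor, Ignore): Attacker can switch to Patch (1 → 7). Not NE.
(Decoy, Patch): Defender can switch to Ignore (3 → 5). Not NE.
(Decoy, Monitor): Defender can switch to Monitor (1 → 4). Not NE.
(Decoy, Decoy): Defender can switch to Monitor (2 → 10). Not NE.
(Decoy, Harden): Defender can switch to Monitor (5 → 11). Not NE.
(Decoy, Ignore): Defender can switch to Monitor (5 → 10). Not NE.
(Ignore, Patch): Defender gets 5, best alternative 3; Attacker gets 11, best alternative 9. No profitable deviation — NE.
(The remaining 9 profiles each have a profitable deviation by the same check.)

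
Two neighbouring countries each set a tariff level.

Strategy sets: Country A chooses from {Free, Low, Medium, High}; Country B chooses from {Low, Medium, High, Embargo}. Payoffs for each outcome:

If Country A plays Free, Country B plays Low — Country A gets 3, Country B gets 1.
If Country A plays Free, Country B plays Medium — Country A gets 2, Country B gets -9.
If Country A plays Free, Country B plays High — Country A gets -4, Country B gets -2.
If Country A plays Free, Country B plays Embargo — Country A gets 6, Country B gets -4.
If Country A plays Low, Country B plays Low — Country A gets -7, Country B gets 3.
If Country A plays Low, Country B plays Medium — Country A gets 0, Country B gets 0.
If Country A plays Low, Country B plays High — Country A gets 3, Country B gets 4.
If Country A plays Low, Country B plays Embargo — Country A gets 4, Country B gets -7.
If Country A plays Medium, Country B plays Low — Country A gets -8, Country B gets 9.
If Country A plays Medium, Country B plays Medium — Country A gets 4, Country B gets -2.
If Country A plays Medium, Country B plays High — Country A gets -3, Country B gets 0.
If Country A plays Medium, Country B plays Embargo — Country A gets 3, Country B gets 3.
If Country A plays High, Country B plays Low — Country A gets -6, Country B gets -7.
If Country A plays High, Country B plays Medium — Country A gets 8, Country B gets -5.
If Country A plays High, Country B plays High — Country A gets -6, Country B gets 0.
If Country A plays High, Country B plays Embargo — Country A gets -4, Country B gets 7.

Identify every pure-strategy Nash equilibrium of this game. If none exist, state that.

The pure Nash equilibria are (Free, Low), (Low, High).

Country A against Low: payoffs 3, -7, -8, -6 → best response Free.
Country A against Medium: payoffs 2, 0, 4, 8 → best response High.
Country A against High: payoffs -4, 3, -3, -6 → best response Low.
Country A against Embargo: payoffs 6, 4, 3, -4 → best response Free.
Country B against Free: payoffs 1, -9, -2, -4 → best response Low.
Country B against Low: payoffs 3, 0, 4, -7 → best response High.
Country B against Medium: payoffs 9, -2, 0, 3 → best response Low.
Country B against High: payoffs -7, -5, 0, 7 → best response Embargo.
Mutual best responses: (Free, Low); (Low, High).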